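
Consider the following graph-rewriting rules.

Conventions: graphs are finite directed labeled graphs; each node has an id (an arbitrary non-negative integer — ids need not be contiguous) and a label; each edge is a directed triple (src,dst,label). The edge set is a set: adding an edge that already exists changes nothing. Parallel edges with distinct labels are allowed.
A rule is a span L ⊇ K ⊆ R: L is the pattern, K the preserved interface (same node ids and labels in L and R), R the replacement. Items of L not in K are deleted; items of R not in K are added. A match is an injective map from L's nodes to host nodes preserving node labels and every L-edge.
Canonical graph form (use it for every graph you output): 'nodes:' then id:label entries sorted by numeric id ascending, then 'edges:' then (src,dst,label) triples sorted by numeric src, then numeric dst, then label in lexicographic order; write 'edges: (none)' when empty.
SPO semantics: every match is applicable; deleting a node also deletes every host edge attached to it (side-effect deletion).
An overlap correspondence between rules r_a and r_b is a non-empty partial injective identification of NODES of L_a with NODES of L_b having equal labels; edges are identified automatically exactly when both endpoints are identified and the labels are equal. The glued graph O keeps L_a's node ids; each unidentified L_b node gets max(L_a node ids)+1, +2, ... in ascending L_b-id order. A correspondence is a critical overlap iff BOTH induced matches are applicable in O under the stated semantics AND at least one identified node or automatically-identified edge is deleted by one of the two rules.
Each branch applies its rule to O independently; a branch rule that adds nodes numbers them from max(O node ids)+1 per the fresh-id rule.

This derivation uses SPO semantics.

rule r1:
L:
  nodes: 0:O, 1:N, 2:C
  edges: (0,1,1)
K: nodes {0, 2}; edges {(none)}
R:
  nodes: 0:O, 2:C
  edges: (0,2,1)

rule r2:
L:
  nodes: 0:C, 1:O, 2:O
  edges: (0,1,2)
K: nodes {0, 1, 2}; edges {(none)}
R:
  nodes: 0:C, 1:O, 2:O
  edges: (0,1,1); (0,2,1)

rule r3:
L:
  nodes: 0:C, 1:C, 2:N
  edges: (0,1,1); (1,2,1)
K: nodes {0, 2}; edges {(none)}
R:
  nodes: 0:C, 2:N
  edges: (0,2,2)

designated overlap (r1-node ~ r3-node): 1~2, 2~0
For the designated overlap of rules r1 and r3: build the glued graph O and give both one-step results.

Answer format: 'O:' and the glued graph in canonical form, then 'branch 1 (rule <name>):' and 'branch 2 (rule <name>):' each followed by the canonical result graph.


O:
nodes: 0:O, 1:N, 2:C, 3:C
edges: (0,1,1); (2,3,1); (3,1,1)
branch 1 (rule r1):
nodes: 0:O, 2:C, 3:C
edges: (0,2,1); (2,3,1)
branch 2 (rule r3):
nodes: 0:O, 1:N, 2:C
edges: (0,1,1); (2,1,2)


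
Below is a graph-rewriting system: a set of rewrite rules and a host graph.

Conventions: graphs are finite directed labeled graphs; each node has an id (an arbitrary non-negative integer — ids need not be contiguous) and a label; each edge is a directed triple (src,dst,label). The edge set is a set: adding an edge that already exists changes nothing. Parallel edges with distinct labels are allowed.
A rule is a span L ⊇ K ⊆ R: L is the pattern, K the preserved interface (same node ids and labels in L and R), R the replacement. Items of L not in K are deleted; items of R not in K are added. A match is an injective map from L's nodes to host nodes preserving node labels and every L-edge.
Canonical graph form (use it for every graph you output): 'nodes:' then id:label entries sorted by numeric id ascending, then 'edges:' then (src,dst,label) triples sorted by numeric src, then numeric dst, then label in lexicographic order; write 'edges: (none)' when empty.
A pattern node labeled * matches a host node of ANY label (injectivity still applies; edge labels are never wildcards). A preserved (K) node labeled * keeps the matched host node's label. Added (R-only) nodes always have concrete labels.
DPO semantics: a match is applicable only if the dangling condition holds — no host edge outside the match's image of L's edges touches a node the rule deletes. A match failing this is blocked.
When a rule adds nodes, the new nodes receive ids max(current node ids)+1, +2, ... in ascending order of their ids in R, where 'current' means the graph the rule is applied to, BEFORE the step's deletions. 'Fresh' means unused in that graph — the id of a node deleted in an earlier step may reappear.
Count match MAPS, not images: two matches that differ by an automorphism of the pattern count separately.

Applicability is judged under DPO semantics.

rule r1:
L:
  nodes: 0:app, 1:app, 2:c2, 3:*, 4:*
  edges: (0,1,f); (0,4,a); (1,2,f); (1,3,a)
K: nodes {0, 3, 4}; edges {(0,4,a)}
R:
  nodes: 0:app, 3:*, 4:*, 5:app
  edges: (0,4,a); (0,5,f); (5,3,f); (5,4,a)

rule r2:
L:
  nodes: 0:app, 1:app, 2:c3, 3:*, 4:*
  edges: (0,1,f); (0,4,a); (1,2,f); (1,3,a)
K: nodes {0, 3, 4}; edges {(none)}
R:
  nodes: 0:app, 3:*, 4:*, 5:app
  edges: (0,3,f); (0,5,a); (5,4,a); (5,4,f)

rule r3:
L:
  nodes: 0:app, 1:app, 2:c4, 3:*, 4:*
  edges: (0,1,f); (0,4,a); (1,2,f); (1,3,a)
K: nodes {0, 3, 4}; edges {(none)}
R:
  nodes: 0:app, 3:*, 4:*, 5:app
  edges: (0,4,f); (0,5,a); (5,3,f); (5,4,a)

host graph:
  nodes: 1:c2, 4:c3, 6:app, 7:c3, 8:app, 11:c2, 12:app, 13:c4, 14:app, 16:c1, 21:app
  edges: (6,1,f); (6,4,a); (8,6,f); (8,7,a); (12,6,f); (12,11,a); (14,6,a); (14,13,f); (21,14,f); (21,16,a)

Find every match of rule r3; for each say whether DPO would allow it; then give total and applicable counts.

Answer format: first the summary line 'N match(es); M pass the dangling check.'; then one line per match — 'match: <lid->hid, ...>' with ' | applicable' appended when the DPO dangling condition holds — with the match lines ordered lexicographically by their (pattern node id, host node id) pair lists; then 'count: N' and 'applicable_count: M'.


1 match(es); 1 pass the dangling check.
match: 0->21, 1->14, 2->13, 3->6, 4->16 | applicable
count: 1
applicable_count: 1


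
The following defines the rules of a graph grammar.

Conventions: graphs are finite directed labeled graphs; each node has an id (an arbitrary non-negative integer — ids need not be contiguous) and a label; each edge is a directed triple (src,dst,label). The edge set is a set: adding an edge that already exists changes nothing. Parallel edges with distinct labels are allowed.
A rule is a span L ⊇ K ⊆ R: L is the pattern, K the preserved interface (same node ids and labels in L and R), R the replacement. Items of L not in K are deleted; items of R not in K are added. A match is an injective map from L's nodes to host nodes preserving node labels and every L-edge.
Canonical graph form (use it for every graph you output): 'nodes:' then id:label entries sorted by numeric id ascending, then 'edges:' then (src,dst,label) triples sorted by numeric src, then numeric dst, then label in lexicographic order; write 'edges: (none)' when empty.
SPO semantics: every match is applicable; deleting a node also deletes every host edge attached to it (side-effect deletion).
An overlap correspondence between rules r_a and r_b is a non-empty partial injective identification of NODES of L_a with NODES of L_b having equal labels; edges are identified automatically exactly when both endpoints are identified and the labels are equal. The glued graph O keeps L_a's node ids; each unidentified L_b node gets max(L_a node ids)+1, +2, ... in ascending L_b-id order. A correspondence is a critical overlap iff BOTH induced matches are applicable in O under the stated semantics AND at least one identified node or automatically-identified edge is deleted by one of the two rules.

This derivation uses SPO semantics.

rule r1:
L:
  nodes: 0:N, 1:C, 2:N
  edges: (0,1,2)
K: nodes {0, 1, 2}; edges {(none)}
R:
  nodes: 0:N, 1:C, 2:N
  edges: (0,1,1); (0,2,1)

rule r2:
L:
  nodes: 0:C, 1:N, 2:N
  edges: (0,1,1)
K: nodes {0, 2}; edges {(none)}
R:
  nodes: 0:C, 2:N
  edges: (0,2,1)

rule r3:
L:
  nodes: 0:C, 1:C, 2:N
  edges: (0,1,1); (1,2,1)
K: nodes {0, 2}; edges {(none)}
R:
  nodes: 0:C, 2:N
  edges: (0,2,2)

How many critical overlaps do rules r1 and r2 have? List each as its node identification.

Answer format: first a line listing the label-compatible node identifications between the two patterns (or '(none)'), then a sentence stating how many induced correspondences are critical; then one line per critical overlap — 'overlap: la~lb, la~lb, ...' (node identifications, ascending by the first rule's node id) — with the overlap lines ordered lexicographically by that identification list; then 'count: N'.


label-compatible node identifications between L(r1) and L(r2): 0~1, 0~2, 1~0, 2~1, 2~2
8 of the induced correspondences are critical overlaps of r1 and r2.
overlap: 0~1
overlap: 0~1, 1~0
overlap: 0~1, 1~0, 2~2
overlap: 0~1, 2~2
overlap: 0~2, 1~0, 2~1
overlap: 0~2, 2~1
overlap: 1~0, 2~1
overlap: 2~1
count: 8


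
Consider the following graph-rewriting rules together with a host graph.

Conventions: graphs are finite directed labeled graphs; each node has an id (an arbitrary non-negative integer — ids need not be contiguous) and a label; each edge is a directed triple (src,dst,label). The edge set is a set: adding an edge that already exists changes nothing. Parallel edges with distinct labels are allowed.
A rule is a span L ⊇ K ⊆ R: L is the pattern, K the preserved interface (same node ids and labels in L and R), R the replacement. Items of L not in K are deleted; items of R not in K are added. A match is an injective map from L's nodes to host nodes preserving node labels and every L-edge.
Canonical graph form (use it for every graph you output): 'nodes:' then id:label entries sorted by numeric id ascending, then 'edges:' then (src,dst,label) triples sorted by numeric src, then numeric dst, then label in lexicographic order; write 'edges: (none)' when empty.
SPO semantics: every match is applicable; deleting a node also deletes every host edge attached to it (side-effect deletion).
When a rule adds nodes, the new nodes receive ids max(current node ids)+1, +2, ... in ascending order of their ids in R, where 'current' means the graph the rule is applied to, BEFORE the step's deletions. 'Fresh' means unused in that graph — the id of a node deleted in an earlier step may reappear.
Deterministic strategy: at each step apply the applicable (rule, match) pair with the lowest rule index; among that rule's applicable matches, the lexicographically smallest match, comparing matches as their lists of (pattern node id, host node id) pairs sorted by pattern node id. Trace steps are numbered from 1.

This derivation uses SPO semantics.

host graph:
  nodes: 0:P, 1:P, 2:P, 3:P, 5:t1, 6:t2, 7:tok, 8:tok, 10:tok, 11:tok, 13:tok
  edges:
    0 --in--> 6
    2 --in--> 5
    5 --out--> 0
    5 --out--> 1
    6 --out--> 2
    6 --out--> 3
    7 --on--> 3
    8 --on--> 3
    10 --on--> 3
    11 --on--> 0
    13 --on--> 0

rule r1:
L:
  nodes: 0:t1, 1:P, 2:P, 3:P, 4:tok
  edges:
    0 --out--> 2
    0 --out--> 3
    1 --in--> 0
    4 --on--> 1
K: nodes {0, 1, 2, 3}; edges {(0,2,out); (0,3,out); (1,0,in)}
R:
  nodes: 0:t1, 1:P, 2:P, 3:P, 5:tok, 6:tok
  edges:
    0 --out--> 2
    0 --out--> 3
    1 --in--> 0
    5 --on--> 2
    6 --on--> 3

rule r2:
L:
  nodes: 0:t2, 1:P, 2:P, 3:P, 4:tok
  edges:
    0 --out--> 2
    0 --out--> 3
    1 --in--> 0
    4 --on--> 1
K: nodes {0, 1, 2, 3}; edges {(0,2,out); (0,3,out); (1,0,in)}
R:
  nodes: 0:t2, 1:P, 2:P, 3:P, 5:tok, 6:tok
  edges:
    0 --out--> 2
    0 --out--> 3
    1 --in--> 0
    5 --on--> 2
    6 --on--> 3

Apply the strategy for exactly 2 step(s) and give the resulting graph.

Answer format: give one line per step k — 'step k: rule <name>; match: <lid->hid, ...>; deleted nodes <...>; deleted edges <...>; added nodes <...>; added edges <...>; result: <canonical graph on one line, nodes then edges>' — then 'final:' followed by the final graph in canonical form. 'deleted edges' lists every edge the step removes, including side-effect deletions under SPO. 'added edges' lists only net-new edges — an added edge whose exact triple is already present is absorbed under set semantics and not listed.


step 1: rule r2; match: 0->6, 1->0, 2->2, 3->3, 4->11; deleted nodes 11; deleted edges (11,0,on); added nodes 14, 15; added edges (14,2,on); (15,3,on); result: nodes: 0:P, 1:P, 2:P, 3:P, 5:t1, 6:t2, 7:tok, 8:tok, 10:tok, 13:tok, 14:tok, 15:tok edges: (0,6,in); (2,5,in); (5,0,out); (5,1,out); (6,2,out); (6,3,out); (7,3,on); (8,3,on); (10,3,on); (13,0,on); (14,2,on); (15,3,on)
step 2: rule r1; match: 0->5, 1->2, 2->0, 3->1, 4->14; deleted nodes 14; deleted edges (14,2,on); added nodes 16, 17; added edges (16,0,on); (17,1,on); result: nodes: 0:P, 1:P, 2:P, 3:P, 5:t1, 6:t2, 7:tok, 8:tok, 10:tok, 13:tok, 15:tok, 16:tok, 17:tok edges: (0,6,in); (2,5,in); (5,0,out); (5,1,out); (6,2,out); (6,3,out); (7,3,on); (8,3,on); (10,3,on); (13,0,on); (15,3,on); (16,0,on); (17,1,on)
final:
nodes: 0:P, 1:P, 2:P, 3:P, 5:t1, 6:t2, 7:tok, 8:tok, 10:tok, 13:tok, 15:tok, 16:tok, 17:tok
edges: (0,6,in); (2,5,in); (5,0,out); (5,1,out); (6,2,out); (6,3,out); (7,3,on); (8,3,on); (10,3,on); (13,0,on); (15,3,on); (16,0,on); (17,1,on)


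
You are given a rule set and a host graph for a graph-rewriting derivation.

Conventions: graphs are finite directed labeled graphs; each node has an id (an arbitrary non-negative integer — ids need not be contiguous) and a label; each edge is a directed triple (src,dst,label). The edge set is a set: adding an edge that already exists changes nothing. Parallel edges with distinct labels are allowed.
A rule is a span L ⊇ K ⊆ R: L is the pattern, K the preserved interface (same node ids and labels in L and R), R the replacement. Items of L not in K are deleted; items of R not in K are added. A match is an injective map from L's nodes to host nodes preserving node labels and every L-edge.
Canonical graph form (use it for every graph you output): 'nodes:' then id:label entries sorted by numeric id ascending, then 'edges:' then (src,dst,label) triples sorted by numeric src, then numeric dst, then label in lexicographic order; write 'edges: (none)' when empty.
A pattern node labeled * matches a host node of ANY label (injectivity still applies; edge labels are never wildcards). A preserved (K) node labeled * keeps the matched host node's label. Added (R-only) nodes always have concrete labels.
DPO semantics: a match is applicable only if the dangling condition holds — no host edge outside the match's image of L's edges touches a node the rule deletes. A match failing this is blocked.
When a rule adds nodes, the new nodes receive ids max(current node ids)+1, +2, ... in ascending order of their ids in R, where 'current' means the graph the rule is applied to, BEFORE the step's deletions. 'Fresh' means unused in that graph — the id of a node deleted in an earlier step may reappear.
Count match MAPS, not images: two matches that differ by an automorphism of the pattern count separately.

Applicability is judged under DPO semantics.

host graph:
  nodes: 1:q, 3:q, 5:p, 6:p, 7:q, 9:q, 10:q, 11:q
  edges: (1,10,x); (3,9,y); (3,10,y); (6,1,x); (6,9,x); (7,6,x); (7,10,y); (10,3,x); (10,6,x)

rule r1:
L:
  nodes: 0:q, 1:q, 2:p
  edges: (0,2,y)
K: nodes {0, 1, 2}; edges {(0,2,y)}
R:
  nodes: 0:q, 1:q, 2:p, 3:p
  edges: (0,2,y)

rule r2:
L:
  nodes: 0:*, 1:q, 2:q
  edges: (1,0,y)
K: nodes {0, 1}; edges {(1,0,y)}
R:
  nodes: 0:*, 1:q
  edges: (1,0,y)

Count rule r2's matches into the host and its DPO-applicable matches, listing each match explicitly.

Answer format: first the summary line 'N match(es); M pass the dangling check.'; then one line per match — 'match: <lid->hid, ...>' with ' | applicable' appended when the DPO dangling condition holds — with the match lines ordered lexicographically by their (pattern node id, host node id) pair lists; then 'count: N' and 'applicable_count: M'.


12 match(es); 3 pass the dangling check.
match: 0->9, 1->3, 2->1
match: 0->9, 1->3, 2->7
match: 0->9, 1->3, 2->10
match: 0->9, 1->3, 2->11 | applicable
match: 0->10, 1->3, 2->1
match: 0->10, 1->3, 2->7
match: 0->10, 1->3, 2->9
match: 0->10, 1->3, 2->11 | applicable
match: 0->10, 1->7, 2->1
match: 0->10, 1->7, 2->3
match: 0->10, 1->7, 2->9
match: 0->10, 1->7, 2->11 | applicable
count: 12
applicable_count: 3


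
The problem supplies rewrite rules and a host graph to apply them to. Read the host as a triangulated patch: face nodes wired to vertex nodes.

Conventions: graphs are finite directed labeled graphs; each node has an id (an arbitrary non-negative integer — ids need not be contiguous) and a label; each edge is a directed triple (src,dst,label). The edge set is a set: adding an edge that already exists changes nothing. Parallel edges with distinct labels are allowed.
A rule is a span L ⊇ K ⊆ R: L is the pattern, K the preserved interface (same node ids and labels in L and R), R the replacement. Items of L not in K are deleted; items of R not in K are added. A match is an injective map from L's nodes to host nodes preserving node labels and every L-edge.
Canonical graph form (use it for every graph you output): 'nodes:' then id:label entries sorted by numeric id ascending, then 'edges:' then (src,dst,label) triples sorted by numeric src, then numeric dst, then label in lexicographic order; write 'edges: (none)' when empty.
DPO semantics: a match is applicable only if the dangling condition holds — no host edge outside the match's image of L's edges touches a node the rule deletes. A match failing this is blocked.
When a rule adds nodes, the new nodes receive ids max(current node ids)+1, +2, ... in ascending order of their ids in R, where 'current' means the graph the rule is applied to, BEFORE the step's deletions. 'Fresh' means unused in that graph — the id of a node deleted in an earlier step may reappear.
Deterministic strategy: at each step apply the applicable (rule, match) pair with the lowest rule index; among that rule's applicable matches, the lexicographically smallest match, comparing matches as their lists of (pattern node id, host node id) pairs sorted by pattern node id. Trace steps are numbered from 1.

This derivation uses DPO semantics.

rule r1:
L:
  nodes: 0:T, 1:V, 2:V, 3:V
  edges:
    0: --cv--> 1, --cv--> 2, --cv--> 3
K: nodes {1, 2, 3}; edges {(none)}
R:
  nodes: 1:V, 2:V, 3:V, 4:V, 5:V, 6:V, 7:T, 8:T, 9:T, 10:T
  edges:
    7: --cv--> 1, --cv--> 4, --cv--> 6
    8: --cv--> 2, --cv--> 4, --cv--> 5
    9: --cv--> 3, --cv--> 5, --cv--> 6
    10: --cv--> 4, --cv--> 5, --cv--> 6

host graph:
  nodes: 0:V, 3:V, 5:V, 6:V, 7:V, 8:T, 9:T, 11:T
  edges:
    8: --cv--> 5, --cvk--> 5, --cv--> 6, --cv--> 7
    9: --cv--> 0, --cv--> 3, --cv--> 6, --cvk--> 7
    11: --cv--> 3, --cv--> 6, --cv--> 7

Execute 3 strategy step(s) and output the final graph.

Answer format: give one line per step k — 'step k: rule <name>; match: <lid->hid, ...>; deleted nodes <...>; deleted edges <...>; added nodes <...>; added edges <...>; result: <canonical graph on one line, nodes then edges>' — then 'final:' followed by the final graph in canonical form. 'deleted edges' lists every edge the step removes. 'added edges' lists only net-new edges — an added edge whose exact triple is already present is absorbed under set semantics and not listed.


step 1: rule r1; match: 0->11, 1->3, 2->6, 3->7; deleted nodes 11; deleted edges (11,3,cv); (11,6,cv); (11,7,cv); added nodes 12, 13, 14, 15, 16, 17, 18; added edges (15,3,cv); (15,12,cv); (15,14,cv); (16,6,cv); (16,12,cv); (16,13,cv); (17,7,cv); (17,13,cv); (17,14,cv); (18,12,cv); (18,13,cv); (18,14,cv); result: nodes: 0:V, 3:V, 5:V, 6:V, 7:V, 8:T, 9:T, 12:V, 13:V, 14:V, 15:T, 16:T, 17:T, 18:T edges: (8,5,cv); (8,5,cvk); (8,6,cv); (8,7,cv); (9,0,cv); (9,3,cv); (9,6,cv); (9,7,cvk); (15,3,cv); (15,12,cv); (15,14,cv); (16,6,cv); (16,12,cv); (16,13,cv); (17,7,cv); (17,13,cv); (17,14,cv); (18,12,cv); (18,13,cv); (18,14,cv)
step 2: rule r1; match: 0->15, 1->3, 2->12, 3->14; deleted nodes 15; deleted edges (15,3,cv); (15,12,cv); (15,14,cv); added nodes 19, 20, 21, 22, 23, 24, 25; added edges (22,3,cv); (22,19,cv); (22,21,cv); (23,12,cv); (23,19,cv); (23,20,cv); (24,14,cv); (24,20,cv); (24,21,cv); (25,19,cv); (25,20,cv); (25,21,cv); result: nodes: 0:V, 3:V, 5:V, 6:V, 7:V, 8:T, 9:T, 12:V, 13:V, 14:V, 16:T, 17:T, 18:T, 19:V, 20:V, 21:V, 22:T, 23:T, 24:T, 25:T edges: (8,5,cv); (8,5,cvk); (8,6,cv); (8,7,cv); (9,0,cv); (9,3,cv); (9,6,cv); (9,7,cvk); (16,6,cv); (16,12,cv); (16,13,cv); (17,7,cv); (17,13,cv); (17,14,cv); (18,12,cv); (18,13,cv); (18,14,cv); (22,3,cv); (22,19,cv); (22,21,cv); (23,12,cv); (23,19,cv); (23,20,cv); (24,14,cv); (24,20,cv); (24,21,cv); (25,19,cv); (25,20,cv); (25,21,cv)
step 3: rule r1; match: 0->16, 1->6, 2->12, 3->13; deleted nodes 16; deleted edges (16,6,cv); (16,12,cv); (16,13,cv); added nodes 26, 27, 28, 29, 30, 31, 32; added edges (29,6,cv); (29,26,cv); (29,28,cv); (30,12,cv); (30,26,cv); (30,27,cv); (31,13,cv); (31,27,cv); (31,28,cv); (32,26,cv); (32,27,cv); (32,28,cv); result: nodes: 0:V, 3:V, 5:V, 6:V, 7:V, 8:T, 9:T, 12:V, 13:V, 14:V, 17:T, 18:T, 19:V, 20:V, 21:V, 22:T, 23:T, 24:T, 25:T, 26:V, 27:V, 28:V, 29:T, 30:T, 31:T, 32:T edges: (8,5,cv); (8,5,cvk); (8,6,cv); (8,7,cv); (9,0,cv); (9,3,cv); (9,6,cv); (9,7,cvk); (17,7,cv); (17,13,cv); (17,14,cv); (18,12,cv); (18,13,cv); (18,14,cv); (22,3,cv); (22,19,cv); (22,21,cv); (23,12,cv); (23,19,cv); (23,20,cv); (24,14,cv); (24,20,cv); (24,21,cv); (25,19,cv); (25,20,cv); (25,21,cv); (29,6,cv); (29,26,cv); (29,28,cv); (30,12,cv); (30,26,cv); (30,27,cv); (31,13,cv); (31,27,cv); (31,28,cv); (32,26,cv); (32,27,cv); (32,28,cv)
final:
nodes: 0:V, 3:V, 5:V, 6:V, 7:V, 8:T, 9:T, 12:V, 13:V, 14:V, 17:T, 18:T, 19:V, 20:V, 21:V, 22:T, 23:T, 24:T, 25:T, 26:V, 27:V, 28:V, 29:T, 30:T, 31:T, 32:T
edges: (8,5,cv); (8,5,cvk); (8,6,cv); (8,7,cv); (9,0,cv); (9,3,cv); (9,6,cv); (9,7,cvk); (17,7,cv); (17,13,cv); (17,14,cv); (18,12,cv); (18,13,cv); (18,14,cv); (22,3,cv); (22,19,cv); (22,21,cv); (23,12,cv); (23,19,cv); (23,20,cv); (24,14,cv); (24,20,cv); (24,21,cv); (25,19,cv); (25,20,cv); (25,21,cv); (29,6,cv); (29,26,cv); (29,28,cv); (30,12,cv); (30,26,cv); (30,27,cv); (31,13,cv); (31,27,cv); (31,28,cv); (32,26,cv); (32,27,cv); (32,28,cv)


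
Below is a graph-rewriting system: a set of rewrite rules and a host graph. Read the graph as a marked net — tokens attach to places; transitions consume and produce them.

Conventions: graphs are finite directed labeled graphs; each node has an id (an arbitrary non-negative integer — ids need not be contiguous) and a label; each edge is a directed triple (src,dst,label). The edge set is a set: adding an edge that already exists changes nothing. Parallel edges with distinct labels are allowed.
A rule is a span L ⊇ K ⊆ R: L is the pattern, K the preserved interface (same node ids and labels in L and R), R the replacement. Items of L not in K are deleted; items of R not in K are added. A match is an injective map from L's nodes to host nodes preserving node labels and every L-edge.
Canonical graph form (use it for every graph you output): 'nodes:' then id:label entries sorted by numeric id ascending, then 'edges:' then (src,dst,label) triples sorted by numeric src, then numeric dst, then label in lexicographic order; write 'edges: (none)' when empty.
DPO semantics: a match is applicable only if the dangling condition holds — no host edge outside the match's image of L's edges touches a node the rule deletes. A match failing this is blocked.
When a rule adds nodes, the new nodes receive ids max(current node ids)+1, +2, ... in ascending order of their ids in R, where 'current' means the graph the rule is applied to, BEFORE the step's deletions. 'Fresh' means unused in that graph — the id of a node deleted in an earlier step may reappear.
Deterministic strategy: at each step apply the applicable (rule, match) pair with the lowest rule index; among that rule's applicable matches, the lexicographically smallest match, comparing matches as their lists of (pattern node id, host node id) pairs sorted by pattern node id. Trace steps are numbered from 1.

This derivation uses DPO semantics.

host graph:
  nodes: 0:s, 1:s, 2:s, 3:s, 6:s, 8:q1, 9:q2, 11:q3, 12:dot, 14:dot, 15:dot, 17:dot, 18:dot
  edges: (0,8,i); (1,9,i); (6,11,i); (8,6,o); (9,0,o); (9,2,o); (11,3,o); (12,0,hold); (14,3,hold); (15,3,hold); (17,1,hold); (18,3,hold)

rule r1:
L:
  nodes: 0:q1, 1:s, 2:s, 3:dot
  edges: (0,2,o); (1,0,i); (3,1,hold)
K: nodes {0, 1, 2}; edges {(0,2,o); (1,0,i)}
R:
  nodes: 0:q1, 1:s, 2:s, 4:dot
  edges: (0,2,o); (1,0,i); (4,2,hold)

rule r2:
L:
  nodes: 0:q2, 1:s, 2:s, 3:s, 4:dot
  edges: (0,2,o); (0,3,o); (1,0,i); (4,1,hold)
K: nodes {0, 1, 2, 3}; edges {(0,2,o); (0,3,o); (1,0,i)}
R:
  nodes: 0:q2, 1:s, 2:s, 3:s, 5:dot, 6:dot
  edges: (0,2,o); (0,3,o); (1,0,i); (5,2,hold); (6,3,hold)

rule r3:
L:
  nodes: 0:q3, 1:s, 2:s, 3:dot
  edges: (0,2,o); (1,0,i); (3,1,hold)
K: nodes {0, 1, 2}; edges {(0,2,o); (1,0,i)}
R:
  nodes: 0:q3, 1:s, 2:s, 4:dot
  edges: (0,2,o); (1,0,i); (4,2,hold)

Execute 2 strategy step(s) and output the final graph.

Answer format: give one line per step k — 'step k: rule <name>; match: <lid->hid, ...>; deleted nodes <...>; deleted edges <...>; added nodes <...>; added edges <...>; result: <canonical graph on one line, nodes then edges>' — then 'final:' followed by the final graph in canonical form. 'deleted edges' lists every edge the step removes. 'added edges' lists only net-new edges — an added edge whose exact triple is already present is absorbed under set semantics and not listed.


step 1: rule r1; match: 0->8, 1->0, 2->6, 3->12; deleted nodes 12; deleted edges (12,0,hold); added nodes 19; added edges (19,6,hold); result: nodes: 0:s, 1:s, 2:s, 3:s, 6:s, 8:q1, 9:q2, 11:q3, 14:dot, 15:dot, 17:dot, 18:dot, 19:dot edges: (0,8,i); (1,9,i); (6,11,i); (8,6,o); (9,0,o); (9,2,o); (11,3,o); (14,3,hold); (15,3,hold); (17,1,hold); (18,3,hold); (19,6,hold)
step 2: rule r2; match: 0->9, 1->1, 2->0, 3->2, 4->17; deleted nodes 17; deleted edges (17,1,hold); added nodes 20, 21; added edges (20,0,hold); (21,2,hold); result: nodes: 0:s, 1:s, 2:s, 3:s, 6:s, 8:q1, 9:q2, 11:q3, 14:dot, 15:dot, 18:dot, 19:dot, 20:dot, 21:dot edges: (0,8,i); (1,9,i); (6,11,i); (8,6,o); (9,0,o); (9,2,o); (11,3,o); (14,3,hold); (15,3,hold); (18,3,hold); (19,6,hold); (20,0,hold); (21,2,hold)
final:
nodes: 0:s, 1:s, 2:s, 3:s, 6:s, 8:q1, 9:q2, 11:q3, 14:dot, 15:dot, 18:dot, 19:dot, 20:dot, 21:dot
edges: (0,8,i); (1,9,i); (6,11,i); (8,6,o); (9,0,o); (9,2,o); (11,3,o); (14,3,hold); (15,3,hold); (18,3,hold); (19,6,hold); (20,0,hold); (21,2,hold)


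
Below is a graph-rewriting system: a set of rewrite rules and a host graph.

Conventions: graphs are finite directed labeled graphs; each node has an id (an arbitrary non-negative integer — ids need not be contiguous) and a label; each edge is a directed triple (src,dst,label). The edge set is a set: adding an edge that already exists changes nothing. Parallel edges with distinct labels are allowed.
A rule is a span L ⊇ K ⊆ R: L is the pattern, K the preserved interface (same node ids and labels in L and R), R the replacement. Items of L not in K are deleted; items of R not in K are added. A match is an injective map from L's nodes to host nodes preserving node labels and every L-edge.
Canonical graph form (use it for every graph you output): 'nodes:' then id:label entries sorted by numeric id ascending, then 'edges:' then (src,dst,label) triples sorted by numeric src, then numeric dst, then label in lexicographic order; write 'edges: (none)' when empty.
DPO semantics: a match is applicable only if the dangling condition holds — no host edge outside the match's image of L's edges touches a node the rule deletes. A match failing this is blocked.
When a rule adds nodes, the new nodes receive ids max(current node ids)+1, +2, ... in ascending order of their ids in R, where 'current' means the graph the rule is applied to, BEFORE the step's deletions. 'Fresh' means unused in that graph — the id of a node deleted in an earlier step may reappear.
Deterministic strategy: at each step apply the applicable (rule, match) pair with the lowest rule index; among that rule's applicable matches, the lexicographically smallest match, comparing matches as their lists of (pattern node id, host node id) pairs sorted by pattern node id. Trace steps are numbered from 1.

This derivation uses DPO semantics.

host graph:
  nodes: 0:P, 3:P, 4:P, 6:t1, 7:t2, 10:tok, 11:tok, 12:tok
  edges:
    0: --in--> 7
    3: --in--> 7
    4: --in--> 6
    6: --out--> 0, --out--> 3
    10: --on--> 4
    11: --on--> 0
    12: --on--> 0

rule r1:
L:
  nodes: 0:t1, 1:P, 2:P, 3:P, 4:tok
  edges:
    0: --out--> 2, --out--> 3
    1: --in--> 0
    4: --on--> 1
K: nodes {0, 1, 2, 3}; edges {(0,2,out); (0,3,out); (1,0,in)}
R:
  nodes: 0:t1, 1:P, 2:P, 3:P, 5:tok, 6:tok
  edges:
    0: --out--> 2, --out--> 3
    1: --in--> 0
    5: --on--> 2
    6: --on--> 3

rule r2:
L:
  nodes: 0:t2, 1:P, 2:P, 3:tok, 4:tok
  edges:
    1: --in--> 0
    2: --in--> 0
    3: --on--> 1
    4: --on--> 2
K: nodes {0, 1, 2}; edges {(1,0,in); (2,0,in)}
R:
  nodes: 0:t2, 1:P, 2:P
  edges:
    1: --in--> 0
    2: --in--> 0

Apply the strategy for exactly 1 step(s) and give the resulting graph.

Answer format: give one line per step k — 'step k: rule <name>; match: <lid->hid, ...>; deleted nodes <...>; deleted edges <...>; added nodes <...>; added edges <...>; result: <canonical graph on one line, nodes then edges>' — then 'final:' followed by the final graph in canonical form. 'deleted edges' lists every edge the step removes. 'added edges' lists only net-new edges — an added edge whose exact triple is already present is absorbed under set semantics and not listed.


step 1: rule r1; match: 0->6, 1->4, 2->0, 3->3, 4->10; deleted nodes 10; deleted edges (10,4,on); added nodes 13, 14; added edges (13,0,on); (14,3,on); result: nodes: 0:P, 3:P, 4:P, 6:t1, 7:t2, 11:tok, 12:tok, 13:tok, 14:tok edges: (0,7,in); (3,7,in); (4,6,in); (6,0,out); (6,3,out); (11,0,on); (12,0,on); (13,0,on); (14,3,on)
final:
nodes: 0:P, 3:P, 4:P, 6:t1, 7:t2, 11:tok, 12:tok, 13:tok, 14:tok
edges: (0,7,in); (3,7,in); (4,6,in); (6,0,out); (6,3,out); (11,0,on); (12,0,on); (13,0,on); (14,3,on)


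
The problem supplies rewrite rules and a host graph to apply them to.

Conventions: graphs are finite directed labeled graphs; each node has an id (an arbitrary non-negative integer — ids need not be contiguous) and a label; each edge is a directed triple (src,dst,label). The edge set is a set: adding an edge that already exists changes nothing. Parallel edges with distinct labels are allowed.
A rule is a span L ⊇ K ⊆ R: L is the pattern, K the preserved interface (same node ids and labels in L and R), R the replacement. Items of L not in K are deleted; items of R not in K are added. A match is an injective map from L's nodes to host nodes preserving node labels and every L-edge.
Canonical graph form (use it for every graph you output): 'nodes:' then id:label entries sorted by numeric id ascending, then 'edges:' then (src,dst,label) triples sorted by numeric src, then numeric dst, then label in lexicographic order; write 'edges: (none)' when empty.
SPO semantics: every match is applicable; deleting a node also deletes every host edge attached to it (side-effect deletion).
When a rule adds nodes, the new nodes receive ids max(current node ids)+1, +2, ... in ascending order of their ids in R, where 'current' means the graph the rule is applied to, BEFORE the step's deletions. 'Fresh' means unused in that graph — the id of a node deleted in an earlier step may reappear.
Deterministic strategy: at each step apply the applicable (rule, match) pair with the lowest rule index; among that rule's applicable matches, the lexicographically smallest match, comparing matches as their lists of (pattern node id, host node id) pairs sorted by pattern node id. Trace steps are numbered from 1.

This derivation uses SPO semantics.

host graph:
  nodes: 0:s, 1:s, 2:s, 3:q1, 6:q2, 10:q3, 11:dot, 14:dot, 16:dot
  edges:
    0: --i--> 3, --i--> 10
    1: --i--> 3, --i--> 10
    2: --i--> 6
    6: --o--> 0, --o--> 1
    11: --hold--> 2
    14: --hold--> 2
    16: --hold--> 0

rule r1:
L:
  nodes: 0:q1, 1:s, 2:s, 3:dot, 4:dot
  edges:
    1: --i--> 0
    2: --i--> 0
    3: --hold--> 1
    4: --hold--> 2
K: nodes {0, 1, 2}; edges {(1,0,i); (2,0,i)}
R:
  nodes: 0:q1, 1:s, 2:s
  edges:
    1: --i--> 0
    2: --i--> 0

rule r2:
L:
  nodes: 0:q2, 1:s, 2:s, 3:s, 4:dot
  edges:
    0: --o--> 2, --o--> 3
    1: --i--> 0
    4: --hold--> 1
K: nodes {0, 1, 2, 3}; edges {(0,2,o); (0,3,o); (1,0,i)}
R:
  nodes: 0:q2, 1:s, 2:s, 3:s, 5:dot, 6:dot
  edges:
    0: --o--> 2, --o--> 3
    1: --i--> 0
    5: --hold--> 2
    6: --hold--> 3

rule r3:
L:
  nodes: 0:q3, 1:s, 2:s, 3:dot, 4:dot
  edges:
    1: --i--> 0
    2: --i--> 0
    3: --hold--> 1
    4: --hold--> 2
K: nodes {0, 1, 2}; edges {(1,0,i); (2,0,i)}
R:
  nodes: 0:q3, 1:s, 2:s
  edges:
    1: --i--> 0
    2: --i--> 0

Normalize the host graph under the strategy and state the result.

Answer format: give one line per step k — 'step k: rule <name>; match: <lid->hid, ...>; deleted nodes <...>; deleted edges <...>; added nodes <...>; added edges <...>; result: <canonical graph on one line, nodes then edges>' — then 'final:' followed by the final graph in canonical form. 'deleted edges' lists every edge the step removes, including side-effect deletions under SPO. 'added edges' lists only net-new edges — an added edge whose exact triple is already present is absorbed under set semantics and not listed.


step 1: rule r2; match: 0->6, 1->2, 2->0, 3->1, 4->11; deleted nodes 11; deleted edges (11,2,hold); added nodes 17, 18; added edges (17,0,hold); (18,1,hold); result: nodes: 0:s, 1:s, 2:s, 3:q1, 6:q2, 10:q3, 14:dot, 16:dot, 17:dot, 18:dot edges: (0,3,i); (0,10,i); (1,3,i); (1,10,i); (2,6,i); (6,0,o); (6,1,o); (14,2,hold); (16,0,hold); (17,0,hold); (18,1,hold)
step 2: rule r1; match: 0->3, 1->0, 2->1, 3->16, 4->18; deleted nodes 16, 18; deleted edges (16,0,hold); (18,1,hold); added nodes (none); added edges (none); result: nodes: 0:s, 1:s, 2:s, 3:q1, 6:q2, 10:q3, 14:dot, 17:dot edges: (0,3,i); (0,10,i); (1,3,i); (1,10,i); (2,6,i); (6,0,o); (6,1,o); (14,2,hold); (17,0,hold)
step 3: rule r2; match: 0->6, 1->2, 2->0, 3->1, 4->14; deleted nodes 14; deleted edges (14,2,hold); added nodes 18, 19; added edges (18,0,hold); (19,1,hold); result: nodes: 0:s, 1:s, 2:s, 3:q1, 6:q2, 10:q3, 17:dot, 18:dot, 19:dot edges: (0,3,i); (0,10,i); (1,3,i); (1,10,i); (2,6,i); (6,0,o); (6,1,o); (17,0,hold); (18,0,hold); (19,1,hold)
step 4: rule r1; match: 0->3, 1->0, 2->1, 3->17, 4->19; deleted nodes 17, 19; deleted edges (17,0,hold); (19,1,hold); added nodes (none); added edges (none); result: nodes: 0:s, 1:s, 2:s, 3:q1, 6:q2, 10:q3, 18:dot edges: (0,3,i); (0,10,i); (1,3,i); (1,10,i); (2,6,i); (6,0,o); (6,1,o); (18,0,hold)
final:
nodes: 0:s, 1:s, 2:s, 3:q1, 6:q2, 10:q3, 18:dot
edges: (0,3,i); (0,10,i); (1,3,i); (1,10,i); (2,6,i); (6,0,o); (6,1,o); (18,0,hold)


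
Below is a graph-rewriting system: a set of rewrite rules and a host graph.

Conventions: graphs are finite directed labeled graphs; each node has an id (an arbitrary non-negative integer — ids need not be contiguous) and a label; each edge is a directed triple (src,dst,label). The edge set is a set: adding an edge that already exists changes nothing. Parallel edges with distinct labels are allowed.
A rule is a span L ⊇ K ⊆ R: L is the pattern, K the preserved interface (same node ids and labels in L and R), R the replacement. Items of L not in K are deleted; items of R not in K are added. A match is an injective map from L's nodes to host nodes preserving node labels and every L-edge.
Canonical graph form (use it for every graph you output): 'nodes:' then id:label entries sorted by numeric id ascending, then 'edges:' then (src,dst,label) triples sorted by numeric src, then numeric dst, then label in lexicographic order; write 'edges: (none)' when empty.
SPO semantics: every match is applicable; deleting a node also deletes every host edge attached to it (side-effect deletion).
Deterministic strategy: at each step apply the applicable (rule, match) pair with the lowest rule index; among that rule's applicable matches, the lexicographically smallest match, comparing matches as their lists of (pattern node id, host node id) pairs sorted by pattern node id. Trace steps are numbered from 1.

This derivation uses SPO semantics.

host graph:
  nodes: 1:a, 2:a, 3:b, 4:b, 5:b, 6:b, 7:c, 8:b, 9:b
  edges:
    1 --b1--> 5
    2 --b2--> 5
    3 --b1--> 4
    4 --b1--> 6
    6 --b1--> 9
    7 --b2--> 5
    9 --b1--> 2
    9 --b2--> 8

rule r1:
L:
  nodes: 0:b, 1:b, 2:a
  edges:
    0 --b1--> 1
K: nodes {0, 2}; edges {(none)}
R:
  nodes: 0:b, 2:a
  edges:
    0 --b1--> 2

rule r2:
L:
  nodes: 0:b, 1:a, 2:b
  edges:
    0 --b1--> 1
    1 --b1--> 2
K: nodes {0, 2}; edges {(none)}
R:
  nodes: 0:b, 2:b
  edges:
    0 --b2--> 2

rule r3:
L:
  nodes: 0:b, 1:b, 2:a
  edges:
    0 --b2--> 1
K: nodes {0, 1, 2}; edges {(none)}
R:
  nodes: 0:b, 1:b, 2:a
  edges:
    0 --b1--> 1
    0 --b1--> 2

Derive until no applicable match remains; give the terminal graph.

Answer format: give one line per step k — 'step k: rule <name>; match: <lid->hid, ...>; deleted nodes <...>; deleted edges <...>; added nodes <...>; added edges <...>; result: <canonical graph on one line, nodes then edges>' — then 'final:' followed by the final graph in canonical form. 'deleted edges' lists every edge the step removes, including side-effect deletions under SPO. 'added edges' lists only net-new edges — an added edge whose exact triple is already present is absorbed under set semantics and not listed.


step 1: rule r1; match: 0->3, 1->4, 2->1; deleted nodes 4; deleted edges (3,4,b1); (4,6,b1); added nodes (none); added edges (3,1,b1); result: nodes: 1:a, 2:a, 3:b, 5:b, 6:b, 7:c, 8:b, 9:b edges: (1,5,b1); (2,5,b2); (3,1,b1); (6,9,b1); (7,5,b2); (9,2,b1); (9,8,b2)
step 2: rule r1; match: 0->6, 1->9, 2->1; deleted nodes 9; deleted edges (6,9,b1); (9,2,b1); (9,8,b2); added nodes (none); added edges (6,1,b1); result: nodes: 1:a, 2:a, 3:b, 5:b, 6:b, 7:c, 8:b edges: (1,5,b1); (2,5,b2); (3,1,b1); (6,1,b1); (7,5,b2)
step 3: rule r2; match: 0->3, 1->1, 2->5; deleted nodes 1; deleted edges (1,5,b1); (3,1,b1); (6,1,b1); added nodes (none); added edges (3,5,b2); result: nodes: 2:a, 3:b, 5:b, 6:b, 7:c, 8:b edges: (2,5,b2); (3,5,b2); (7,5,b2)
step 4: rule r3; match: 0->3, 1->5, 2->2; deleted nodes (none); deleted edges (3,5,b2); added nodes (none); added edges (3,2,b1); (3,5,b1); result: nodes: 2:a, 3:b, 5:b, 6:b, 7:c, 8:b edges: (2,5,b2); (3,2,b1); (3,5,b1); (7,5,b2)
step 5: rule r1; match: 0->3, 1->5, 2->2; deleted nodes 5; deleted edges (2,5,b2); (3,5,b1); (7,5,b2); added nodes (none); added edges (none); result: nodes: 2:a, 3:b, 6:b, 7:c, 8:b edges: (3,2,b1)
final:
nodes: 2:a, 3:b, 6:b, 7:c, 8:b
edges: (3,2,b1)


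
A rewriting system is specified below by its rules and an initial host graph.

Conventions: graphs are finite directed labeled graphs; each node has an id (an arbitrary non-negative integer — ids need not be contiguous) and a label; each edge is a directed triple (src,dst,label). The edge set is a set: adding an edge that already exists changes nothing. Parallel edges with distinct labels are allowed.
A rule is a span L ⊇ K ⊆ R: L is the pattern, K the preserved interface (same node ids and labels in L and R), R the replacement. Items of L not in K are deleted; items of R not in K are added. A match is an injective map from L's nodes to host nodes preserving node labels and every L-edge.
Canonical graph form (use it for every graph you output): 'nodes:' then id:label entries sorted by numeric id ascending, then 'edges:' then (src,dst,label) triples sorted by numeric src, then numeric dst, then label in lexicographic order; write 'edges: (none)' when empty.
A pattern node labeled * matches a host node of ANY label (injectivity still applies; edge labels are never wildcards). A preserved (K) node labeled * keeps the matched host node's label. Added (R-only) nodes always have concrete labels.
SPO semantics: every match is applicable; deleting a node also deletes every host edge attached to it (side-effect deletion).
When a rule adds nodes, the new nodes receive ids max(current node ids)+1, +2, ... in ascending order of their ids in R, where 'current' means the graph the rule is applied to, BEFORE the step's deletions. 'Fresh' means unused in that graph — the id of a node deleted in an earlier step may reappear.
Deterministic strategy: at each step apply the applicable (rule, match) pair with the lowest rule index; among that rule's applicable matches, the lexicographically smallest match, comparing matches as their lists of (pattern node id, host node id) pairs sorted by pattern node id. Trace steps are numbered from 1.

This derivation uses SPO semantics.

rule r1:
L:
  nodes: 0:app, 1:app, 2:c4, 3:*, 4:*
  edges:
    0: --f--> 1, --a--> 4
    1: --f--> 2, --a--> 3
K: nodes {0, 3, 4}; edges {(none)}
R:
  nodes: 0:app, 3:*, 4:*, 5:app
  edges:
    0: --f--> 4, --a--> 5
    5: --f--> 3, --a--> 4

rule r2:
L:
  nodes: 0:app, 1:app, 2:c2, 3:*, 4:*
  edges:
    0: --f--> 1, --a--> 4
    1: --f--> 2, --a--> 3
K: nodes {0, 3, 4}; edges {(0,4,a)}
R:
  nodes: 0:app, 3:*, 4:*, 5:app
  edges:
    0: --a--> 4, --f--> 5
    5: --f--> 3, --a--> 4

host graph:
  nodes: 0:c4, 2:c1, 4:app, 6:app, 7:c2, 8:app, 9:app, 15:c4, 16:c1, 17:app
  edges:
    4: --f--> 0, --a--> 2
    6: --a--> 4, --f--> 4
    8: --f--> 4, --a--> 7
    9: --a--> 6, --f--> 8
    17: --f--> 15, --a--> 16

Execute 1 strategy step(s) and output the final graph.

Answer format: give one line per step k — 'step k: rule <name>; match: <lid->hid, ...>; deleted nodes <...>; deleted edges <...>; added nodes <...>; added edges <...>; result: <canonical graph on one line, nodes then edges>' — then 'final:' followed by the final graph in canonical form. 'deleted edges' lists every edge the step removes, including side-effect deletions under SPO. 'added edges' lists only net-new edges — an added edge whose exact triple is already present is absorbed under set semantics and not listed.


step 1: rule r1; match: 0->8, 1->4, 2->0, 3->2, 4->7; deleted nodes 0, 4; deleted edges (4,0,f); (4,2,a); (6,4,a); (6,4,f); (8,4,f); (8,7,a); added nodes 18; added edges (8,7,f); (8,18,a); (18,2,f); (18,7,a); result: nodes: 2:c1, 6:app, 7:c2, 8:app, 9:app, 15:c4, 16:c1, 17:app, 18:app edges: (8,7,f); (8,18,a); (9,6,a); (9,8,f); (17,15,f); (17,16,a); (18,2,f); (18,7,a)
final:
nodes: 2:c1, 6:app, 7:c2, 8:app, 9:app, 15:c4, 16:c1, 17:app, 18:app
edges: (8,7,f); (8,18,a); (9,6,a); (9,8,f); (17,15,f); (17,16,a); (18,2,f); (18,7,a)
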